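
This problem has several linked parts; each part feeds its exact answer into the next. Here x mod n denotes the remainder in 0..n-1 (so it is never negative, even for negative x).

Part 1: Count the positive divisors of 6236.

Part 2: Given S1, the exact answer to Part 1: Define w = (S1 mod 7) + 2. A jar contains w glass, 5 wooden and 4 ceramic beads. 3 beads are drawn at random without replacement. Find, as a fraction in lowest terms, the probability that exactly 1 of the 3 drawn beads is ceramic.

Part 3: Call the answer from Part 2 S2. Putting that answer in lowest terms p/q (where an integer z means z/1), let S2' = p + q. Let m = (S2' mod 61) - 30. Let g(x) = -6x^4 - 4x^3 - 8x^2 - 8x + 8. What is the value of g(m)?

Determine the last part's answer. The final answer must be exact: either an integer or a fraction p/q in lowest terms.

-3606168

Part 1: 6236 = 2^2 * 1559; number of divisors = (2+1) * (1+1) = 6; answer 6
Part 2: S1 = 6; w = 8; total draws C(17,3) = 680; favorable C(4,1)*C(13,2) = 312; P = 39/85; answer 39/85
Part 3: S2 = 39/85; threaded value p + q = 124; m = -28; -6*(-28)^4 - 4*(-28)^3 - 8*(-28)^2 - 8*(-28)^1 + 8 = (-3687936) + (87808) + (-6272) + (224) + (8) = -3606168; answer -3606168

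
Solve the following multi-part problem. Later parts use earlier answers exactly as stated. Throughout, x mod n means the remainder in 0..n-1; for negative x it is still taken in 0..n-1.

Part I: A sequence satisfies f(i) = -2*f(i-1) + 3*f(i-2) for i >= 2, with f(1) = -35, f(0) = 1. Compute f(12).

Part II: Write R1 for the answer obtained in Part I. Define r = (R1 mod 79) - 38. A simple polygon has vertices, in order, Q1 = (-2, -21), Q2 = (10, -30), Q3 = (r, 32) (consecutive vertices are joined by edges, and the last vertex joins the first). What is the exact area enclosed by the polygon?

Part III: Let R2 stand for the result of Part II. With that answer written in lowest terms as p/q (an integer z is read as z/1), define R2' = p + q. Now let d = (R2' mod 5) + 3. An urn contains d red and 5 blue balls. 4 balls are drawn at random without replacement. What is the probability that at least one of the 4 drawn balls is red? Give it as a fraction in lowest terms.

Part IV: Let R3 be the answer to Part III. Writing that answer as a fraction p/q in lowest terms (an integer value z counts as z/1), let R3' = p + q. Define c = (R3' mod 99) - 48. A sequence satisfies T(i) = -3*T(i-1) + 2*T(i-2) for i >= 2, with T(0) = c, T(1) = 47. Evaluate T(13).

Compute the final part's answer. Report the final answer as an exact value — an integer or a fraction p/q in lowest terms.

211548683

Part I: f(2) = -2*(-35) + 3*(1) = 73; iterating: f(2)=73, f(3)=-251, f(4)=721, f(5)=-2195, f(6)=6553, f(7)=-19691, f(8)=59041, f(9)=-177155, f(10)=531433, f(11)=-1594331, f(12)=4782961; answer 4782961
Part II: R1 = 4782961; r = 26; cross terms: (-2*-30 - 10*-21)=270, (10*32 - 26*-30)=1100, (26*-21 - -2*32)=-482; twice the area = |888| = 888; area = 444; answer 444
Part III: R2 = 444; threaded value p + q = 445; d = 3; total draws C(8,4) = 70; complement C(5,4) = 5; favorable 70 - 5 = 65; P = 13/14; answer 13/14
Part IV: R3 = 13/14; threaded value p + q = 27; c = -21; T(2) = -3*(47) + 2*(-21) = -183; iterating: T(2)=-183, T(3)=643, T(4)=-2295, T(5)=8171, T(6)=-29103, T(7)=103651, T(8)=-369159, T(9)=1314779, T(10)=-4682655, T(11)=16677523, T(12)=-59397879, T(13)=211548683; answer 211548683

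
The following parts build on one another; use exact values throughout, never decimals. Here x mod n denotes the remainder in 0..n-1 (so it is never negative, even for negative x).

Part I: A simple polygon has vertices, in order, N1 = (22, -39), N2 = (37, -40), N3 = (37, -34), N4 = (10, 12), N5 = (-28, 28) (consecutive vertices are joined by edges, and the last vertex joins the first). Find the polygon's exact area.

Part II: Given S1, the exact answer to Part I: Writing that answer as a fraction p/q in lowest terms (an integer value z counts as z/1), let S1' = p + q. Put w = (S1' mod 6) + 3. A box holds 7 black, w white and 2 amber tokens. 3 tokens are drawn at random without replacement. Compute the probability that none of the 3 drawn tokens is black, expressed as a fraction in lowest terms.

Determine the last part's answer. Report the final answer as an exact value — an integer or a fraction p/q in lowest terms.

Part I: cross terms: (22*-40 - 37*-39)=563, (37*-34 - 37*-40)=222, (37*12 - 10*-34)=784, (10*28 - -28*12)=616, (-28*-39 - 22*28)=476; twice the area = |2661| = 2661; area = 2661/2; answer 2661/2
Part II: S1 = 2661/2; threaded value p + q = 2663; w = 8; total draws C(17,3) = 680; favorable C(10,3) = 120; P = 3/17; answer 3/17

3/17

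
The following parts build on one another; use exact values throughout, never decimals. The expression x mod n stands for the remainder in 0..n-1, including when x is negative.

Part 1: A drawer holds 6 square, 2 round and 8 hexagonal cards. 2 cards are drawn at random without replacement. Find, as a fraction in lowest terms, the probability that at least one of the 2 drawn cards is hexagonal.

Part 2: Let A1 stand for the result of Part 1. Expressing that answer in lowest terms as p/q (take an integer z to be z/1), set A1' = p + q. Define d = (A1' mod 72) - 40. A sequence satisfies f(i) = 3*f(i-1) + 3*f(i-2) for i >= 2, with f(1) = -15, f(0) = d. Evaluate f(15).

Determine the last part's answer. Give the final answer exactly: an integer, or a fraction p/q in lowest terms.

Part 1: total draws C(16,2) = 120; complement C(8,2) = 28; favorable 120 - 28 = 92; P = 23/30; answer 23/30
Part 2: A1 = 23/30; threaded value p + q = 53; d = 13; f(2) = 3*(-15) + 3*(13) = -6; iterating: f(2)=-6, f(3)=-63, f(4)=-207, f(5)=-810, f(6)=-3051, f(7)=-11583, f(8)=-43902, f(9)=-166455, f(10)=-631071, f(11)=-2392578, f(12)=-9070947, f(13)=-34390575, f(14)=-130384566, f(15)=-494325423; answer -494325423

-494325423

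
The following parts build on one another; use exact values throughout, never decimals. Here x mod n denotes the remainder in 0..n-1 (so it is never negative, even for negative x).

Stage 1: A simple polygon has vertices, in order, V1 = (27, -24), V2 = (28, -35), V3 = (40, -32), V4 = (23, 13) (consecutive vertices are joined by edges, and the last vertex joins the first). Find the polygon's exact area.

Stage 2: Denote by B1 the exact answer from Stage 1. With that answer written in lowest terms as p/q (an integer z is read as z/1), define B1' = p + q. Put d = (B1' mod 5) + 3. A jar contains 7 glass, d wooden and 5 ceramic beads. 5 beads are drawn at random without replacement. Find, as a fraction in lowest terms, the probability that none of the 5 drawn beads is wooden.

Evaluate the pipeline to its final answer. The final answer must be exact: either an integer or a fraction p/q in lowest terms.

Stage 1: cross terms: (27*-35 - 28*-24)=-273, (28*-32 - 40*-35)=504, (40*13 - 23*-32)=1256, (23*-24 - 27*13)=-903; twice the area = |584| = 584; area = 292; answer 292
Stage 2: B1 = 292; threaded value p + q = 293; d = 6; total draws C(18,5) = 8568; favorable C(12,5) = 792; P = 11/119; answer 11/119

11/119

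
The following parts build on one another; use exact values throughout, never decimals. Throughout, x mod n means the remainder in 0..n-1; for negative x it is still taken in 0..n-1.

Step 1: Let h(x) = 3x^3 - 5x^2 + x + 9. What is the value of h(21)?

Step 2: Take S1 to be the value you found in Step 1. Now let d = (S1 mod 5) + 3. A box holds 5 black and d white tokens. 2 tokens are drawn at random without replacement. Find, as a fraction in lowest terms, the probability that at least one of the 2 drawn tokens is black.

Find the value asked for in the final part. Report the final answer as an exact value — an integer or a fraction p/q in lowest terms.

Step 1: 3*(21)^3 - 5*(21)^2 + 1*(21)^1 + 9 = (27783) + (-2205) + (21) + (9) = 25608; answer 25608
Step 2: S1 = 25608; d = 6; total draws C(11,2) = 55; complement C(6,2) = 15; favorable 55 - 15 = 40; P = 8/11; answer 8/11

8/11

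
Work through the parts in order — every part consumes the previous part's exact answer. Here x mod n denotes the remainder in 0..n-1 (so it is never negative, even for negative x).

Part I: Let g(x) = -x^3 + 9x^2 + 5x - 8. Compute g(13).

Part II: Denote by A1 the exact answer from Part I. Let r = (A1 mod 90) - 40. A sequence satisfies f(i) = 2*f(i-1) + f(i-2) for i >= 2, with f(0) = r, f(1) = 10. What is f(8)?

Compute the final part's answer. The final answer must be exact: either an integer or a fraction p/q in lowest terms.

Part I: -1*(13)^3 + 9*(13)^2 + 5*(13)^1 - 8 = (-2197) + (1521) + (65) + (-8) = -619; answer -619
Part II: A1 = -619; r = -29; f(2) = 2*(10) + 1*(-29) = -9; iterating: f(2)=-9, f(3)=-8, f(4)=-25, f(5)=-58, f(6)=-141, f(7)=-340, f(8)=-821; answer -821

-821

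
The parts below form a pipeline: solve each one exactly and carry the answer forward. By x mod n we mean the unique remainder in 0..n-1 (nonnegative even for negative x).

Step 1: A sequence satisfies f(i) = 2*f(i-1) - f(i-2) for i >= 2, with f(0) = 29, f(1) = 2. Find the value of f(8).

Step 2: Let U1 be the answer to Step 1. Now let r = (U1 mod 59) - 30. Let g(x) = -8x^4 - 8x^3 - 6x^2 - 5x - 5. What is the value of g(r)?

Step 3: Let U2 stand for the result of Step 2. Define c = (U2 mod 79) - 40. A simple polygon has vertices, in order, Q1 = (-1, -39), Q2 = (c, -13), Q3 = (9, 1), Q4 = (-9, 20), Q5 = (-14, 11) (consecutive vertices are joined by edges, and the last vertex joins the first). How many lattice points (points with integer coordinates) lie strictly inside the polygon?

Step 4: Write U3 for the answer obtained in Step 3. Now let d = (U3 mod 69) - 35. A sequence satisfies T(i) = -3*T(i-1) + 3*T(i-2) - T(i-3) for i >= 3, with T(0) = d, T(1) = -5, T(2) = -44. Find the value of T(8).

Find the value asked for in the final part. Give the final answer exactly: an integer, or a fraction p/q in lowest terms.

Step 1: f(2) = 2*(2) - 1*(29) = -25; iterating: f(2)=-25, f(3)=-52, f(4)=-79, f(5)=-106, f(6)=-133, f(7)=-160, f(8)=-187; answer -187
Step 2: U1 = -187; r = 19; -8*(19)^4 - 8*(19)^3 - 6*(19)^2 - 5*(19)^1 - 5 = (-1042568) + (-54872) + (-2166) + (-95) + (-5) = -1099706; answer -1099706
Step 3: U2 = -1099706; c = 13; cross terms: (-1*-13 - 13*-39)=520, (13*1 - 9*-13)=130, (9*20 - -9*1)=189, (-9*11 - -14*20)=181, (-14*-39 - -1*11)=557; twice the area = |1577| = 1577; area = 1577/2; boundary points = 2 + 2 + 1 + 1 + 1 = 7; strictly interior points = area - boundary/2 + 1 = 786; answer 786
Step 4: U3 = 786; d = -8; T(3) = -3*(-44) + 3*(-5) - 1*(-8) = 125; iterating: T(3)=125, T(4)=-502, T(5)=1925, T(6)=-7406, T(7)=28495, T(8)=-109628; answer -109628

-109628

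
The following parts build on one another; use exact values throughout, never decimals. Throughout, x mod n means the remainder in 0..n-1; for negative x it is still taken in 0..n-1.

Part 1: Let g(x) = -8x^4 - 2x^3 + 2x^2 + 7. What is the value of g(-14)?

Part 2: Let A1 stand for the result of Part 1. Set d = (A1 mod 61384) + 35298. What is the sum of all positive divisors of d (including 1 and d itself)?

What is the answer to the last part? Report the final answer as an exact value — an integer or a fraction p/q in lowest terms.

44954

Part 1: -8*(-14)^4 - 2*(-14)^3 + 2*(-14)^2 + 7 = (-307328) + (5488) + (392) + (7) = -301441; answer -301441
Part 2: A1 = -301441; d = 40777; 40777 = 11^2 * 337; sigma = (1 + 11 + 121) * (1 + 337) = 133 * 338 = 44954; answer 44954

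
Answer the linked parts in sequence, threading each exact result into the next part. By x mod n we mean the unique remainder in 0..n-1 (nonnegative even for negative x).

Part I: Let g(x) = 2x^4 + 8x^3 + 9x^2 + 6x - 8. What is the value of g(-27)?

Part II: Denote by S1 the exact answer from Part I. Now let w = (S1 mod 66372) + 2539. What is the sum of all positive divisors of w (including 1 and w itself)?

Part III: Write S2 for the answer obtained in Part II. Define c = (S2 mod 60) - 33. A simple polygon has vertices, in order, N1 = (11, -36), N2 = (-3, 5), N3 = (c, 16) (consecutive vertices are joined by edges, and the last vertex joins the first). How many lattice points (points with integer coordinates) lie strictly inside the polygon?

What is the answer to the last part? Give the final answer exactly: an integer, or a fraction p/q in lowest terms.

Part I: 2*(-27)^4 + 8*(-27)^3 + 9*(-27)^2 + 6*(-27)^1 - 8 = (1062882) + (-157464) + (6561) + (-162) + (-8) = 911809; answer 911809
Part II: S1 = 911809; w = 51512; 51512 = 2^3 * 47 * 137; sigma = (1 + 2 + 4 + 8) * (1 + 47) * (1 + 137) = 15 * 48 * 138 = 99360; answer 99360
Part III: S2 = 99360; c = -33; cross terms: (11*5 - -3*-36)=-53, (-3*16 - -33*5)=117, (-33*-36 - 11*16)=1012; twice the area = |1076| = 1076; area = 538; boundary points = 1 + 1 + 4 = 6; strictly interior points = area - boundary/2 + 1 = 536; answer 536

536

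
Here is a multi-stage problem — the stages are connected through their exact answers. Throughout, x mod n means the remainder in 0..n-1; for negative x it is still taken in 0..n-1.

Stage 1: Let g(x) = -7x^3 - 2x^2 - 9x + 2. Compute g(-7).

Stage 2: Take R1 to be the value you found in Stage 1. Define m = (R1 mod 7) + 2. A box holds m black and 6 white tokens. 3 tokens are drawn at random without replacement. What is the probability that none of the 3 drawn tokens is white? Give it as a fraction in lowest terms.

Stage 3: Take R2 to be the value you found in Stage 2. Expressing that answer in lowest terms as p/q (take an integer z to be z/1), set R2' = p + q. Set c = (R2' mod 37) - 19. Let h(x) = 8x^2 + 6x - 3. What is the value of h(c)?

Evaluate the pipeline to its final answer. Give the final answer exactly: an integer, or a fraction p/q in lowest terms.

Stage 1: -7*(-7)^3 - 2*(-7)^2 - 9*(-7)^1 + 2 = (2401) + (-98) + (63) + (2) = 2368; answer 2368
Stage 2: R1 = 2368; m = 4; total draws C(10,3) = 120; favorable C(4,3) = 4; P = 1/30; answer 1/30
Stage 3: R2 = 1/30; threaded value p + q = 31; c = 12; 8*(12)^2 + 6*(12)^1 - 3 = (1152) + (72) + (-3) = 1221; answer 1221

1221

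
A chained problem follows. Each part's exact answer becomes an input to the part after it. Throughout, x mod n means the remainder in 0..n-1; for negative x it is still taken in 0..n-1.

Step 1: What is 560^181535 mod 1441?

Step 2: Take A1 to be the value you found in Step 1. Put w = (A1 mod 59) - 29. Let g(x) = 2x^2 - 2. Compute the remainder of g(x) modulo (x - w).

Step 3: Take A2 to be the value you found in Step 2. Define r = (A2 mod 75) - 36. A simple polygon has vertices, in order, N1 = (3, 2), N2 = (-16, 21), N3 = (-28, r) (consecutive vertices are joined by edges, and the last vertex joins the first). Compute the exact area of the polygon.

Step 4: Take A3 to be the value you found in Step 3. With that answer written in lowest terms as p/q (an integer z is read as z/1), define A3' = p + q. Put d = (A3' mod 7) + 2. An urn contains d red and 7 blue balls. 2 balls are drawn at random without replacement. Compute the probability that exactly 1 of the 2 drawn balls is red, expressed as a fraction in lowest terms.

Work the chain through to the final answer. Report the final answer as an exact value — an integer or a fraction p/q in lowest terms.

Step 1: squarings mod 1441: 560^1=560, 560^2=903, 560^4=1244, 560^8=1343, 560^16=958, 560^32=1288, 560^64=353, 560^128=683, 560^256=1046, 560^512=397, 560^1024=540, 560^2048=518, 560^4096=298, 560^8192=903, 560^16384=1244, 560^32768=1343, 560^65536=958, 560^131072=1288; 560^181535 = 560^1 * 560^2 * 560^4 * 560^8 * 560^16 * 560^256 * 560^1024 * 560^16384 * 560^32768 * 560^131072 = 505 (mod 1441); answer 505
Step 2: A1 = 505; w = 4; remainder = value at the root: 2*(4)^2 - 2 = (32) + (-2) = 30; answer 30
Step 3: A2 = 30; r = -6; cross terms: (3*21 - -16*2)=95, (-16*-6 - -28*21)=684, (-28*2 - 3*-6)=-38; twice the area = |741| = 741; area = 741/2; answer 741/2
Step 4: A3 = 741/2; threaded value p + q = 743; d = 3; total draws C(10,2) = 45; favorable C(3,1)*C(7,1) = 21; P = 7/15; answer 7/15

7/15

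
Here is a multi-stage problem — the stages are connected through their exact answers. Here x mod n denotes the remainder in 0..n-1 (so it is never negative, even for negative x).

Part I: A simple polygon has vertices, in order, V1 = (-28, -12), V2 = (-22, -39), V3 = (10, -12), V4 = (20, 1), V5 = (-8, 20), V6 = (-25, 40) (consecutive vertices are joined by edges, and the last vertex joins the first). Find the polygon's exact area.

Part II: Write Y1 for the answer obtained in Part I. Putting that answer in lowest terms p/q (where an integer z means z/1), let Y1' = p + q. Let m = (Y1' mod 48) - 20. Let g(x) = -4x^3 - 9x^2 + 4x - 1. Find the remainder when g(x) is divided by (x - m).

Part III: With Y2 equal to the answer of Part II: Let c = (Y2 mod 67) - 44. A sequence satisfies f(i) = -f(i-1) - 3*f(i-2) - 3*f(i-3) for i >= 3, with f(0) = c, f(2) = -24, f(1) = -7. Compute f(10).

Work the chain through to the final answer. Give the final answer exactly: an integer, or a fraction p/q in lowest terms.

Part I: cross terms: (-28*-39 - -22*-12)=828, (-22*-12 - 10*-39)=654, (10*1 - 20*-12)=250, (20*20 - -8*1)=408, (-8*40 - -25*20)=180, (-25*-12 - -28*40)=1420; twice the area = |3740| = 3740; area = 1870; answer 1870
Part II: Y1 = 1870; threaded value p + q = 1871; m = 27; remainder = value at the root: -4*(27)^3 - 9*(27)^2 + 4*(27)^1 - 1 = (-78732) + (-6561) + (108) + (-1) = -85186; answer -85186
Part III: Y2 = -85186; c = -6; f(3) = -1*(-24) - 3*(-7) - 3*(-6) = 63; iterating: f(3)=63, f(4)=30, f(5)=-147, f(6)=-132, f(7)=483, f(8)=354, f(9)=-1407, f(10)=-1104; answer -1104

-1104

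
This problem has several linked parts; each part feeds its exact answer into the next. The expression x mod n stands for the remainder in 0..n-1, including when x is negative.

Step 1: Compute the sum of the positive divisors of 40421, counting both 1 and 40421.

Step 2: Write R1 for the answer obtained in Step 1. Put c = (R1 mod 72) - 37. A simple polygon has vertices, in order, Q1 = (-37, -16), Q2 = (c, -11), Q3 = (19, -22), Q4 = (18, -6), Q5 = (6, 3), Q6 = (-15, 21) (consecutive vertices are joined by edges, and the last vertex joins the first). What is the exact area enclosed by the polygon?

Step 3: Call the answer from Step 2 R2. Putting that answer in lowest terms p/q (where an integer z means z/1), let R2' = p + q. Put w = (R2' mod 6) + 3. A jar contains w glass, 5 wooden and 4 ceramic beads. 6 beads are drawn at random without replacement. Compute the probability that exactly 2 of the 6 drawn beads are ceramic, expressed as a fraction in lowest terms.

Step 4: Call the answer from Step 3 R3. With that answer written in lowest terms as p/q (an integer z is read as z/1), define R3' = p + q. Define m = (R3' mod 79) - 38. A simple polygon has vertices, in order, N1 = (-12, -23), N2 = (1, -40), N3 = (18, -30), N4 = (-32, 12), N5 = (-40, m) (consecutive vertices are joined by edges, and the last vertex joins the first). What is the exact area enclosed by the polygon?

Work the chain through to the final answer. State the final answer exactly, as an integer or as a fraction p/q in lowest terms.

Step 1: 40421 = 83 * 487; sigma = (1 + 83) * (1 + 487) = 84 * 488 = 40992; answer 40992
Step 2: R1 = 40992; c = -13; cross terms: (-37*-11 - -13*-16)=199, (-13*-22 - 19*-11)=495, (19*-6 - 18*-22)=282, (18*3 - 6*-6)=90, (6*21 - -15*3)=171, (-15*-16 - -37*21)=1017; twice the area = |2254| = 2254; area = 1127; answer 1127
Step 3: R2 = 1127; threaded value p + q = 1128; w = 3; total draws C(12,6) = 924; favorable C(4,2)*C(8,4) = 420; P = 5/11; answer 5/11
Step 4: R3 = 5/11; threaded value p + q = 16; m = -22; cross terms: (-12*-40 - 1*-23)=503, (1*-30 - 18*-40)=690, (18*12 - -32*-30)=-744, (-32*-22 - -40*12)=1184, (-40*-23 - -12*-22)=656; twice the area = |2289| = 2289; area = 2289/2; answer 2289/2

2289/2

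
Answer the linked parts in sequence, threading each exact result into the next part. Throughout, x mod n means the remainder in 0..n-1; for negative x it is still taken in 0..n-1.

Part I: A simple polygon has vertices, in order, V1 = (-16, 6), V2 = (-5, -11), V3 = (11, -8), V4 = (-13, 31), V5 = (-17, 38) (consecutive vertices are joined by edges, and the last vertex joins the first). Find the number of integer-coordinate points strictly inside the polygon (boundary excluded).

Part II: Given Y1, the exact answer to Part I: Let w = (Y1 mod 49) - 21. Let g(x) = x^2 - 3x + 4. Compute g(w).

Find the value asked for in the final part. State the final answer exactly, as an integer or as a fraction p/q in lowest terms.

58

Part I: cross terms: (-16*-11 - -5*6)=206, (-5*-8 - 11*-11)=161, (11*31 - -13*-8)=237, (-13*38 - -17*31)=33, (-17*6 - -16*38)=506; twice the area = |1143| = 1143; area = 1143/2; boundary points = 1 + 1 + 3 + 1 + 1 = 7; strictly interior points = area - boundary/2 + 1 = 569; answer 569
Part II: Y1 = 569; w = 9; 1*(9)^2 - 3*(9)^1 + 4 = (81) + (-27) + (4) = 58; answer 58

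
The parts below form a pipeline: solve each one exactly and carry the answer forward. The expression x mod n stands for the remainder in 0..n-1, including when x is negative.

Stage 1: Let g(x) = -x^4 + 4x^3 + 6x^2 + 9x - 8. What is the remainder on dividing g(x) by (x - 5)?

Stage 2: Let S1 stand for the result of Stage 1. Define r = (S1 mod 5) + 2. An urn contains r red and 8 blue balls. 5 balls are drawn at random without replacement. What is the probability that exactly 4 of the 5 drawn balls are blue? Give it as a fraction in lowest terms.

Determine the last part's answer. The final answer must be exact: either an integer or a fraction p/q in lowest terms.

35/99

Stage 1: remainder = value at the root: -1*(5)^4 + 4*(5)^3 + 6*(5)^2 + 9*(5)^1 - 8 = (-625) + (500) + (150) + (45) + (-8) = 62; answer 62
Stage 2: S1 = 62; r = 4; total draws C(12,5) = 792; favorable C(8,4)*C(4,1) = 280; P = 35/99; answer 35/99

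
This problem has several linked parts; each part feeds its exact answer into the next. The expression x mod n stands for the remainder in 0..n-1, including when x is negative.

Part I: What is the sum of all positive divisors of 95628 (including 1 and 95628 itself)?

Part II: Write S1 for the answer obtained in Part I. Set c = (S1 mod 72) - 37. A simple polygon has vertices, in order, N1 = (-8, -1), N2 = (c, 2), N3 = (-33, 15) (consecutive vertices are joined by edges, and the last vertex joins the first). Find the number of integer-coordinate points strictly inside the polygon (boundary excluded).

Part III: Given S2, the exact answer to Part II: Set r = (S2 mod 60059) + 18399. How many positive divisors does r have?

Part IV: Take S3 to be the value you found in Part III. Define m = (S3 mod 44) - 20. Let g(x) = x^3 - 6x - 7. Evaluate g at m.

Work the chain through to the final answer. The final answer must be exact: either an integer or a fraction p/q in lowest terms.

Part I: 95628 = 2^2 * 3 * 13 * 613; sigma = (1 + 2 + 4) * (1 + 3) * (1 + 13) * (1 + 613) = 7 * 4 * 14 * 614 = 240688; answer 240688
Part II: S1 = 240688; c = 27; cross terms: (-8*2 - 27*-1)=11, (27*15 - -33*2)=471, (-33*-1 - -8*15)=153; twice the area = |635| = 635; area = 635/2; boundary points = 1 + 1 + 1 = 3; strictly interior points = area - boundary/2 + 1 = 317; answer 317
Part III: S2 = 317; r = 18716; 18716 = 2^2 * 4679; number of divisors = (2+1) * (1+1) = 6; answer 6
Part IV: S3 = 6; m = -14; 1*(-14)^3 - 6*(-14)^1 - 7 = (-2744) + (84) + (-7) = -2667; answer -2667

-2667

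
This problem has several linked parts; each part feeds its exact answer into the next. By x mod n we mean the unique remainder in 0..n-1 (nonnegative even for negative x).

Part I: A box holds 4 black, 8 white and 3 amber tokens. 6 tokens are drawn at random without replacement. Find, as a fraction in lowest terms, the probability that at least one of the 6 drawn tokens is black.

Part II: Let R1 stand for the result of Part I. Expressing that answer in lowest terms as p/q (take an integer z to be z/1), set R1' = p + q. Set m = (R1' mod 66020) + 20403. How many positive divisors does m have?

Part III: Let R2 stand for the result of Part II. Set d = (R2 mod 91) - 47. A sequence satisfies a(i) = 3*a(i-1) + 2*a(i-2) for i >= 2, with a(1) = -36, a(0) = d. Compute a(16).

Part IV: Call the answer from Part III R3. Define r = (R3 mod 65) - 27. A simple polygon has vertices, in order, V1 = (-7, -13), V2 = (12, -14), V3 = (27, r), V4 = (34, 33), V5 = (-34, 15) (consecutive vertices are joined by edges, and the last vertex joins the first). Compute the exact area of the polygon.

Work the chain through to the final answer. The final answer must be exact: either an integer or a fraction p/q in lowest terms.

Part I: total draws C(15,6) = 5005; complement C(11,6) = 462; favorable 5005 - 462 = 4543; P = 59/65; answer 59/65
Part II: R1 = 59/65; threaded value p + q = 124; m = 20527; 20527 = 13 * 1579; number of divisors = (1+1) * (1+1) = 4; answer 4
Part III: R2 = 4; d = -43; a(2) = 3*(-36) + 2*(-43) = -194; iterating: a(2)=-194, a(3)=-654, a(4)=-2350, a(5)=-8358, a(6)=-29774, a(7)=-106038, a(8)=-377662, a(9)=-1345062, a(10)=-4790510, a(11)=-17061654, a(12)=-60765982, a(13)=-216421254, a(14)=-770795726, a(15)=-2745229686, a(16)=-9777280510; answer -9777280510
Part IV: R3 = -9777280510; r = 28; cross terms: (-7*-14 - 12*-13)=254, (12*28 - 27*-14)=714, (27*33 - 34*28)=-61, (34*15 - -34*33)=1632, (-34*-13 - -7*15)=547; twice the area = |3086| = 3086; area = 1543; answer 1543

1543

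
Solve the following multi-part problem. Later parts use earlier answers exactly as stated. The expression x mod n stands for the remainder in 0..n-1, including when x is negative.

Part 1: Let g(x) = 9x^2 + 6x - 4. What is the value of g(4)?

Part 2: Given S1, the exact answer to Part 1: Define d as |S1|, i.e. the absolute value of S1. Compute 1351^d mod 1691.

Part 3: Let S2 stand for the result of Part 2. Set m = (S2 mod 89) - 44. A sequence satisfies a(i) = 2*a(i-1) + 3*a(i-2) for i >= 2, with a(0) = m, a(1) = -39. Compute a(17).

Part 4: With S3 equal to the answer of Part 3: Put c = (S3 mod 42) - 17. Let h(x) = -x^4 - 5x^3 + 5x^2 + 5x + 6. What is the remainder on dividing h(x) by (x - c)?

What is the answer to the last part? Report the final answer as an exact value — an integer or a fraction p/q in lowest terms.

-1250

Part 1: 9*(4)^2 + 6*(4)^1 - 4 = (144) + (24) + (-4) = 164; answer 164
Part 2: S1 = 164; d = 164; squarings mod 1691: 1351^1=1351, 1351^2=612, 1351^4=833, 1351^8=579, 1351^16=423, 1351^32=1374, 1351^64=720, 1351^128=954; 1351^164 = 1351^4 * 1351^32 * 1351^128 = 840 (mod 1691); answer 840
Part 3: S2 = 840; m = -5; a(2) = 2*(-39) + 3*(-5) = -93; iterating: a(2)=-93, a(3)=-303, a(4)=-885, a(5)=-2679, a(6)=-8013, a(7)=-24063, a(8)=-72165, a(9)=-216519, a(10)=-649533, a(11)=-1948623, a(12)=-5845845, a(13)=-17537559, a(14)=-52612653, a(15)=-157837983, a(16)=-473513925, a(17)=-1420541799; answer -1420541799
Part 4: S3 = -1420541799; c = -8; remainder = value at the root: -1*(-8)^4 - 5*(-8)^3 + 5*(-8)^2 + 5*(-8)^1 + 6 = (-4096) + (2560) + (320) + (-40) + (6) = -1250; answer -1250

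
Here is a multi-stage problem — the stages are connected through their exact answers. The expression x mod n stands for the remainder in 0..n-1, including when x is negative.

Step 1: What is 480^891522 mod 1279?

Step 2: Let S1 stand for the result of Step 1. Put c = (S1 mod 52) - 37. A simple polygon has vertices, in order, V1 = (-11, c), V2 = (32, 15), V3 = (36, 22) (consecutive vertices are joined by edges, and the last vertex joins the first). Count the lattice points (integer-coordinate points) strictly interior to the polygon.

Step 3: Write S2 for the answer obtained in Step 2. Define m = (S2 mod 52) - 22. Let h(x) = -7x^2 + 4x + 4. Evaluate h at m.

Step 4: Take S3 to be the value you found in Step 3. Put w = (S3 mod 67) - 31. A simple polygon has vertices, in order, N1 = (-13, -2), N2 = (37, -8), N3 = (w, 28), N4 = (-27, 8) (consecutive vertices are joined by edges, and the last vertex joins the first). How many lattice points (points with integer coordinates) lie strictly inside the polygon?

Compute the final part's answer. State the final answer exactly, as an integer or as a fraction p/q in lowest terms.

1341

Step 1: squarings mod 1279: 480^1=480, 480^2=180, 480^4=425, 480^8=286, 480^16=1219, 480^32=1042, 480^64=1172, 480^128=1217, 480^256=7, 480^512=49, 480^1024=1122, 480^2048=348, 480^4096=878, 480^8192=926, 480^16384=546, 480^32768=109, 480^65536=370, 480^131072=47, 480^262144=930, 480^524288=296; 480^891522 = 480^2 * 480^128 * 480^512 * 480^2048 * 480^4096 * 480^32768 * 480^65536 * 480^262144 * 480^524288 = 235 (mod 1279); answer 235
Step 2: S1 = 235; c = -10; cross terms: (-11*15 - 32*-10)=155, (32*22 - 36*15)=164, (36*-10 - -11*22)=-118; twice the area = |201| = 201; area = 201/2; boundary points = 1 + 1 + 1 = 3; strictly interior points = area - boundary/2 + 1 = 100; answer 100
Step 3: S2 = 100; m = 26; -7*(26)^2 + 4*(26)^1 + 4 = (-4732) + (104) + (4) = -4624; answer -4624
Step 4: S3 = -4624; w = 35; cross terms: (-13*-8 - 37*-2)=178, (37*28 - 35*-8)=1316, (35*8 - -27*28)=1036, (-27*-2 - -13*8)=158; twice the area = |2688| = 2688; area = 1344; boundary points = 2 + 2 + 2 + 2 = 8; strictly interior points = area - boundary/2 + 1 = 1341; answer 1341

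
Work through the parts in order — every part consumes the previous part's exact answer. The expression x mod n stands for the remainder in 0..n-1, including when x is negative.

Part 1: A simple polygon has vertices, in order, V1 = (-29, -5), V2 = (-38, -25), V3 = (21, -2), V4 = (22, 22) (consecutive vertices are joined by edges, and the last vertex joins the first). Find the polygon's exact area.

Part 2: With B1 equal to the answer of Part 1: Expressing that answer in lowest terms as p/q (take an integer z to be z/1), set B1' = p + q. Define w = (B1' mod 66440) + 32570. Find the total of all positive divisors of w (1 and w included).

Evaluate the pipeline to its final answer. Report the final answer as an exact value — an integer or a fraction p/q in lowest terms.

Part 1: cross terms: (-29*-25 - -38*-5)=535, (-38*-2 - 21*-25)=601, (21*22 - 22*-2)=506, (22*-5 - -29*22)=528; twice the area = |2170| = 2170; area = 1085; answer 1085
Part 2: B1 = 1085; threaded value p + q = 1086; w = 33656; 33656 = 2^3 * 7 * 601; sigma = (1 + 2 + 4 + 8) * (1 + 7) * (1 + 601) = 15 * 8 * 602 = 72240; answer 72240

72240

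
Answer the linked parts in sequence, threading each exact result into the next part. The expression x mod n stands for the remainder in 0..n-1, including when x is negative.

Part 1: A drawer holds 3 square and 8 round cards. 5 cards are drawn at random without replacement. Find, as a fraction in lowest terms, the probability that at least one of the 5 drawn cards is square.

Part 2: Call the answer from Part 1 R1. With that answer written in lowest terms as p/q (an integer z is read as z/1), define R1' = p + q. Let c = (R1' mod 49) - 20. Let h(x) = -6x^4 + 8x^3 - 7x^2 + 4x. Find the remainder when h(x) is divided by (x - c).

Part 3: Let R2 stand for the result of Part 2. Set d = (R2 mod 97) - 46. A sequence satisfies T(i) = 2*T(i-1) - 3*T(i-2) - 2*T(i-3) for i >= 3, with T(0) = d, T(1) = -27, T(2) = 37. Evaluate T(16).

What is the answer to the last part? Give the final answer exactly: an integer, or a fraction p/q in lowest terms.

1308253

Part 1: total draws C(11,5) = 462; complement C(8,5) = 56; favorable 462 - 56 = 406; P = 29/33; answer 29/33
Part 2: R1 = 29/33; threaded value p + q = 62; c = -7; remainder = value at the root: -6*(-7)^4 + 8*(-7)^3 - 7*(-7)^2 + 4*(-7)^1 = (-14406) + (-2744) + (-343) + (-28) = -17521; answer -17521
Part 3: R2 = -17521; d = -10; T(3) = 2*(37) - 3*(-27) - 2*(-10) = 175; iterating: T(3)=175, T(4)=293, T(5)=-13, T(6)=-1255, T(7)=-3057, T(8)=-2323, T(9)=7035, T(10)=27153, T(11)=37847, T(12)=-19835, T(13)=-207517, T(14)=-431223, T(15)=-200225, T(16)=1308253; answer 1308253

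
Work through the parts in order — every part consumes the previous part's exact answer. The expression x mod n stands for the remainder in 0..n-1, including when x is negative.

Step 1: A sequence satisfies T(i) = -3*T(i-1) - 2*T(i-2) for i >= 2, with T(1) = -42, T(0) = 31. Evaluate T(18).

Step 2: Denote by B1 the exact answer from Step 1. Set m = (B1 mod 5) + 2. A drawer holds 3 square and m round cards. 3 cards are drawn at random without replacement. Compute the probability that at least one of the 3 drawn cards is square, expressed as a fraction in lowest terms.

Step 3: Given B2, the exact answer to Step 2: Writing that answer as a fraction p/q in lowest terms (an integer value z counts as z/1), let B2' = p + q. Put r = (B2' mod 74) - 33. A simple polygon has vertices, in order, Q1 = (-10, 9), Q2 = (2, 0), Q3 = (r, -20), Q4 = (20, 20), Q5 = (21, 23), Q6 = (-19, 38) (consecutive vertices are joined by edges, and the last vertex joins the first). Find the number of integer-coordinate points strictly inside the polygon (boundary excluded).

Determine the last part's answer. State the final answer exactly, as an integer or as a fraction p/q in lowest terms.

Step 1: T(2) = -3*(-42) - 2*(31) = 64; iterating: T(2)=64, T(3)=-108, T(4)=196, T(5)=-372, T(6)=724, T(7)=-1428, T(8)=2836, T(9)=-5652, T(10)=11284, T(11)=-22548, T(12)=45076, T(13)=-90132, T(14)=180244, T(15)=-360468, T(16)=720916, T(17)=-1441812, T(18)=2883604; answer 2883604
Step 2: B1 = 2883604; m = 6; total draws C(9,3) = 84; complement C(6,3) = 20; favorable 84 - 20 = 64; P = 16/21; answer 16/21
Step 3: B2 = 16/21; threaded value p + q = 37; r = 4; cross terms: (-10*0 - 2*9)=-18, (2*-20 - 4*0)=-40, (4*20 - 20*-20)=480, (20*23 - 21*20)=40, (21*38 - -19*23)=1235, (-19*9 - -10*38)=209; twice the area = |1906| = 1906; area = 953; boundary points = 3 + 2 + 8 + 1 + 5 + 1 = 20; strictly interior points = area - boundary/2 + 1 = 944; answer 944

944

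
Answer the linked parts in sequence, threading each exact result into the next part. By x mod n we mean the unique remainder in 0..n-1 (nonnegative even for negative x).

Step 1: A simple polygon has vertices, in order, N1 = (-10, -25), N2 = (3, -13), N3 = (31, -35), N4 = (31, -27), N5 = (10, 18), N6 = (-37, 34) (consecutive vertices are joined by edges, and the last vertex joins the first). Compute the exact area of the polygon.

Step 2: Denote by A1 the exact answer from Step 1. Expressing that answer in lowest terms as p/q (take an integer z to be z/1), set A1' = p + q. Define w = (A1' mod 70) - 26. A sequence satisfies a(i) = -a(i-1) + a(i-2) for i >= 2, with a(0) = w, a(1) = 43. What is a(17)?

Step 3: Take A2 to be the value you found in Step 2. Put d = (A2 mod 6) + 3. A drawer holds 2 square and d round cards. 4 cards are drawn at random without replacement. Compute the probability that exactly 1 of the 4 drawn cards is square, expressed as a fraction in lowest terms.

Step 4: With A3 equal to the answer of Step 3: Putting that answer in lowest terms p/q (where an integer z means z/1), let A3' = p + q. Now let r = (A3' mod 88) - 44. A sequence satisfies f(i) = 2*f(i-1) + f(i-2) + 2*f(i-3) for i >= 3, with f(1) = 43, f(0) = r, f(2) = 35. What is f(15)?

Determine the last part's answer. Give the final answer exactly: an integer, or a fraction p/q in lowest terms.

11658415

Step 1: cross terms: (-10*-13 - 3*-25)=205, (3*-35 - 31*-13)=298, (31*-27 - 31*-35)=248, (31*18 - 10*-27)=828, (10*34 - -37*18)=1006, (-37*-25 - -10*34)=1265; twice the area = |3850| = 3850; area = 1925; answer 1925
Step 2: A1 = 1925; threaded value p + q = 1926; w = 10; a(2) = -1*(43) + 1*(10) = -33; iterating: a(2)=-33, a(3)=76, a(4)=-109, a(5)=185, a(6)=-294, a(7)=479, a(8)=-773, a(9)=1252, a(10)=-2025, a(11)=3277, a(12)=-5302, a(13)=8579, a(14)=-13881, a(15)=22460, a(16)=-36341, a(17)=58801; answer 58801
Step 3: A2 = 58801; d = 4; total draws C(6,4) = 15; favorable C(2,1)*C(4,3) = 8; P = 8/15; answer 8/15
Step 4: A3 = 8/15; threaded value p + q = 23; r = -21; f(3) = 2*(35) + 1*(43) + 2*(-21) = 71; iterating: f(3)=71, f(4)=263, f(5)=667, f(6)=1739, f(7)=4671, f(8)=12415, f(9)=32979, f(10)=87715, f(11)=233239, f(12)=620151, f(13)=1648971, f(14)=4384571, f(15)=11658415; answer 11658415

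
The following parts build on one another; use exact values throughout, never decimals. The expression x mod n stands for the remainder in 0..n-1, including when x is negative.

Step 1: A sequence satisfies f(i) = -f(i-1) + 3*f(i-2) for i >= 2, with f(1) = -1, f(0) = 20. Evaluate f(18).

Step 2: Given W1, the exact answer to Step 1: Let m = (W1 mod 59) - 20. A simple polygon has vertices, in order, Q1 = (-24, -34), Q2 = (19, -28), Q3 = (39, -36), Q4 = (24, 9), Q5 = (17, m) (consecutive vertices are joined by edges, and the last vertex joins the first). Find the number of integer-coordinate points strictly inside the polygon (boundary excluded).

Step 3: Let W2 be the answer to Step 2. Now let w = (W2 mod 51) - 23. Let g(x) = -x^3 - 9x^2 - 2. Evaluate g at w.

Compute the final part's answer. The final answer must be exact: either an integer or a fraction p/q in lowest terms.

240

Step 1: f(2) = -1*(-1) + 3*(20) = 61; iterating: f(2)=61, f(3)=-64, f(4)=247, f(5)=-439, f(6)=1180, f(7)=-2497, f(8)=6037, f(9)=-13528, f(10)=31639, f(11)=-72223, f(12)=167140, f(13)=-383809, f(14)=885229, f(15)=-2036656, f(16)=4692343, f(17)=-10802311, f(18)=24879340; answer 24879340
Step 2: W1 = 24879340; m = 23; cross terms: (-24*-28 - 19*-34)=1318, (19*-36 - 39*-28)=408, (39*9 - 24*-36)=1215, (24*23 - 17*9)=399, (17*-34 - -24*23)=-26; twice the area = |3314| = 3314; area = 1657; boundary points = 1 + 4 + 15 + 7 + 1 = 28; strictly interior points = area - boundary/2 + 1 = 1644; answer 1644
Step 3: W2 = 1644; w = -11; -1*(-11)^3 - 9*(-11)^2 - 2 = (1331) + (-1089) + (-2) = 240; answer 240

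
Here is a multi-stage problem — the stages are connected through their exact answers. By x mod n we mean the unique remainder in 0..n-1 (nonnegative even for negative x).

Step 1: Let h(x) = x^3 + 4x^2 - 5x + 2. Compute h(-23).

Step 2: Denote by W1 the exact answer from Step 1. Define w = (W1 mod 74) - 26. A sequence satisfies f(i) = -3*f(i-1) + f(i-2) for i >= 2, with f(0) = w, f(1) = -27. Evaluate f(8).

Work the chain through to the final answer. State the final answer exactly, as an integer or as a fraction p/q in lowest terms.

Step 1: 1*(-23)^3 + 4*(-23)^2 - 5*(-23)^1 + 2 = (-12167) + (2116) + (115) + (2) = -9934; answer -9934
Step 2: W1 = -9934; w = 30; f(2) = -3*(-27) + 1*(30) = 111; iterating: f(2)=111, f(3)=-360, f(4)=1191, f(5)=-3933, f(6)=12990, f(7)=-42903, f(8)=141699; answer 141699

141699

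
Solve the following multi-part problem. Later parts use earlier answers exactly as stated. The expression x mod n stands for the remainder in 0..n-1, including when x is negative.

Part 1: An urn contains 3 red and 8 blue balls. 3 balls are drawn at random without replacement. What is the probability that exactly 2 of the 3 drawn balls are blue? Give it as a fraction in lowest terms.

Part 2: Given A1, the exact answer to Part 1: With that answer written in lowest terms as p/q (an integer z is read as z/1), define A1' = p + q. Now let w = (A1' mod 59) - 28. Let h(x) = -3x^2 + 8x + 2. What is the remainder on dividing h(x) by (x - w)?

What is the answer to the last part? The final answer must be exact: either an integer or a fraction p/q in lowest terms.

Part 1: total draws C(11,3) = 165; favorable C(8,2)*C(3,1) = 84; P = 28/55; answer 28/55
Part 2: A1 = 28/55; threaded value p + q = 83; w = -4; remainder = value at the root: -3*(-4)^2 + 8*(-4)^1 + 2 = (-48) + (-32) + (2) = -78; answer -78

-78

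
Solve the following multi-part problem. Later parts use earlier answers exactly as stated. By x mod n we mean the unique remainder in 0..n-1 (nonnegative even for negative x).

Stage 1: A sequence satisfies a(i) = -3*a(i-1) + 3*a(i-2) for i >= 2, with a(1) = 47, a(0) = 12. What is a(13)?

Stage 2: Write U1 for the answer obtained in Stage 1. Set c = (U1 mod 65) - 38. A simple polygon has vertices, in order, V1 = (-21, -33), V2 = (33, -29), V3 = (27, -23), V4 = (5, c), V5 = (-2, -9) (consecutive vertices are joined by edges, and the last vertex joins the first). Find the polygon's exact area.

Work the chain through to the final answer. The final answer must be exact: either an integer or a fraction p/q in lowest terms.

Stage 1: a(2) = -3*(47) + 3*(12) = -105; iterating: a(2)=-105, a(3)=456, a(4)=-1683, a(5)=6417, a(6)=-24300, a(7)=92151, a(8)=-349353, a(9)=1324512, a(10)=-5021595, a(11)=19038321, a(12)=-72179748, a(13)=273654207; answer 273654207
Stage 2: U1 = 273654207; c = 9; cross terms: (-21*-29 - 33*-33)=1698, (33*-23 - 27*-29)=24, (27*9 - 5*-23)=358, (5*-9 - -2*9)=-27, (-2*-33 - -21*-9)=-123; twice the area = |1930| = 1930; area = 965; answer 965

965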